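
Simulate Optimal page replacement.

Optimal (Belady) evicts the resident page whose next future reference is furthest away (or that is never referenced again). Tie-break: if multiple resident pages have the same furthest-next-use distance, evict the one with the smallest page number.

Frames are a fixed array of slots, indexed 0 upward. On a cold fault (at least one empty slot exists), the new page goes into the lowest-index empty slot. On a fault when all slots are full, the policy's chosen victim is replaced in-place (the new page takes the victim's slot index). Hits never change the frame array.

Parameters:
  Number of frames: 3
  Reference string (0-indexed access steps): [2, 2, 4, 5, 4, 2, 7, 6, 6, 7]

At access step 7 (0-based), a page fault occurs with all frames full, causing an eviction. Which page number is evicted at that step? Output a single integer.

Step 0: ref 2 -> FAULT, frames=[2,-,-]
Step 1: ref 2 -> HIT, frames=[2,-,-]
Step 2: ref 4 -> FAULT, frames=[2,4,-]
Step 3: ref 5 -> FAULT, frames=[2,4,5]
Step 4: ref 4 -> HIT, frames=[2,4,5]
Step 5: ref 2 -> HIT, frames=[2,4,5]
Step 6: ref 7 -> FAULT, evict 2, frames=[7,4,5]
Step 7: ref 6 -> FAULT, evict 4, frames=[7,6,5]
At step 7: evicted page 4

Answer: 4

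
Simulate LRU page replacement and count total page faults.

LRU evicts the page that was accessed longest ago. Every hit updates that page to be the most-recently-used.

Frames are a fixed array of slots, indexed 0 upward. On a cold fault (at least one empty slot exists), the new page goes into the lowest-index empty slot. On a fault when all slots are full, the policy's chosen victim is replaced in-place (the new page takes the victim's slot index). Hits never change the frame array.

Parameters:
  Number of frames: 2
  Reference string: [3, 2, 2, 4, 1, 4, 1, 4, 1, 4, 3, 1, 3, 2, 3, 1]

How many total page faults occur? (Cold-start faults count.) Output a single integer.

Step 0: ref 3 → FAULT, frames=[3,-]
Step 1: ref 2 → FAULT, frames=[3,2]
Step 2: ref 2 → HIT, frames=[3,2]
Step 3: ref 4 → FAULT (evict 3), frames=[4,2]
Step 4: ref 1 → FAULT (evict 2), frames=[4,1]
Step 5: ref 4 → HIT, frames=[4,1]
Step 6: ref 1 → HIT, frames=[4,1]
Step 7: ref 4 → HIT, frames=[4,1]
Step 8: ref 1 → HIT, frames=[4,1]
Step 9: ref 4 → HIT, frames=[4,1]
Step 10: ref 3 → FAULT (evict 1), frames=[4,3]
Step 11: ref 1 → FAULT (evict 4), frames=[1,3]
Step 12: ref 3 → HIT, frames=[1,3]
Step 13: ref 2 → FAULT (evict 1), frames=[2,3]
Step 14: ref 3 → HIT, frames=[2,3]
Step 15: ref 1 → FAULT (evict 2), frames=[1,3]
Total faults: 8

Answer: 8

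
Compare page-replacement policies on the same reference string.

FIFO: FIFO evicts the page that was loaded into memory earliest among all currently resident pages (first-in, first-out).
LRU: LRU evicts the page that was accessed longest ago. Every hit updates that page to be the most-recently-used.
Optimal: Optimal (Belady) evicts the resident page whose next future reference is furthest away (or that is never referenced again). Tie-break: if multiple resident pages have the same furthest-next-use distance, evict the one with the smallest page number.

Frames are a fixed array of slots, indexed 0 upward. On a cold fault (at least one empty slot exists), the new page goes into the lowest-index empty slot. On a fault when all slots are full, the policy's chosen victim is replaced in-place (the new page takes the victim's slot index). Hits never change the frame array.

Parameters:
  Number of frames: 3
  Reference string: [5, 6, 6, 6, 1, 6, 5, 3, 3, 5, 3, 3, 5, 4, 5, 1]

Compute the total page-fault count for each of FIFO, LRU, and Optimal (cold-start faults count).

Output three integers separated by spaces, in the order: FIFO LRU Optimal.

Answer: 7 6 5

Derivation:
--- FIFO ---
  step 0: ref 5 -> FAULT, frames=[5,-,-] (faults so far: 1)
  step 1: ref 6 -> FAULT, frames=[5,6,-] (faults so far: 2)
  step 2: ref 6 -> HIT, frames=[5,6,-] (faults so far: 2)
  step 3: ref 6 -> HIT, frames=[5,6,-] (faults so far: 2)
  step 4: ref 1 -> FAULT, frames=[5,6,1] (faults so far: 3)
  step 5: ref 6 -> HIT, frames=[5,6,1] (faults so far: 3)
  step 6: ref 5 -> HIT, frames=[5,6,1] (faults so far: 3)
  step 7: ref 3 -> FAULT, evict 5, frames=[3,6,1] (faults so far: 4)
  step 8: ref 3 -> HIT, frames=[3,6,1] (faults so far: 4)
  step 9: ref 5 -> FAULT, evict 6, frames=[3,5,1] (faults so far: 5)
  step 10: ref 3 -> HIT, frames=[3,5,1] (faults so far: 5)
  step 11: ref 3 -> HIT, frames=[3,5,1] (faults so far: 5)
  step 12: ref 5 -> HIT, frames=[3,5,1] (faults so far: 5)
  step 13: ref 4 -> FAULT, evict 1, frames=[3,5,4] (faults so far: 6)
  step 14: ref 5 -> HIT, frames=[3,5,4] (faults so far: 6)
  step 15: ref 1 -> FAULT, evict 3, frames=[1,5,4] (faults so far: 7)
  FIFO total faults: 7
--- LRU ---
  step 0: ref 5 -> FAULT, frames=[5,-,-] (faults so far: 1)
  step 1: ref 6 -> FAULT, frames=[5,6,-] (faults so far: 2)
  step 2: ref 6 -> HIT, frames=[5,6,-] (faults so far: 2)
  step 3: ref 6 -> HIT, frames=[5,6,-] (faults so far: 2)
  step 4: ref 1 -> FAULT, frames=[5,6,1] (faults so far: 3)
  step 5: ref 6 -> HIT, frames=[5,6,1] (faults so far: 3)
  step 6: ref 5 -> HIT, frames=[5,6,1] (faults so far: 3)
  step 7: ref 3 -> FAULT, evict 1, frames=[5,6,3] (faults so far: 4)
  step 8: ref 3 -> HIT, frames=[5,6,3] (faults so far: 4)
  step 9: ref 5 -> HIT, frames=[5,6,3] (faults so far: 4)
  step 10: ref 3 -> HIT, frames=[5,6,3] (faults so far: 4)
  step 11: ref 3 -> HIT, frames=[5,6,3] (faults so far: 4)
  step 12: ref 5 -> HIT, frames=[5,6,3] (faults so far: 4)
  step 13: ref 4 -> FAULT, evict 6, frames=[5,4,3] (faults so far: 5)
  step 14: ref 5 -> HIT, frames=[5,4,3] (faults so far: 5)
  step 15: ref 1 -> FAULT, evict 3, frames=[5,4,1] (faults so far: 6)
  LRU total faults: 6
--- Optimal ---
  step 0: ref 5 -> FAULT, frames=[5,-,-] (faults so far: 1)
  step 1: ref 6 -> FAULT, frames=[5,6,-] (faults so far: 2)
  step 2: ref 6 -> HIT, frames=[5,6,-] (faults so far: 2)
  step 3: ref 6 -> HIT, frames=[5,6,-] (faults so far: 2)
  step 4: ref 1 -> FAULT, frames=[5,6,1] (faults so far: 3)
  step 5: ref 6 -> HIT, frames=[5,6,1] (faults so far: 3)
  step 6: ref 5 -> HIT, frames=[5,6,1] (faults so far: 3)
  step 7: ref 3 -> FAULT, evict 6, frames=[5,3,1] (faults so far: 4)
  step 8: ref 3 -> HIT, frames=[5,3,1] (faults so far: 4)
  step 9: ref 5 -> HIT, frames=[5,3,1] (faults so far: 4)
  step 10: ref 3 -> HIT, frames=[5,3,1] (faults so far: 4)
  step 11: ref 3 -> HIT, frames=[5,3,1] (faults so far: 4)
  step 12: ref 5 -> HIT, frames=[5,3,1] (faults so far: 4)
  step 13: ref 4 -> FAULT, evict 3, frames=[5,4,1] (faults so far: 5)
  step 14: ref 5 -> HIT, frames=[5,4,1] (faults so far: 5)
  step 15: ref 1 -> HIT, frames=[5,4,1] (faults so far: 5)
  Optimal total faults: 5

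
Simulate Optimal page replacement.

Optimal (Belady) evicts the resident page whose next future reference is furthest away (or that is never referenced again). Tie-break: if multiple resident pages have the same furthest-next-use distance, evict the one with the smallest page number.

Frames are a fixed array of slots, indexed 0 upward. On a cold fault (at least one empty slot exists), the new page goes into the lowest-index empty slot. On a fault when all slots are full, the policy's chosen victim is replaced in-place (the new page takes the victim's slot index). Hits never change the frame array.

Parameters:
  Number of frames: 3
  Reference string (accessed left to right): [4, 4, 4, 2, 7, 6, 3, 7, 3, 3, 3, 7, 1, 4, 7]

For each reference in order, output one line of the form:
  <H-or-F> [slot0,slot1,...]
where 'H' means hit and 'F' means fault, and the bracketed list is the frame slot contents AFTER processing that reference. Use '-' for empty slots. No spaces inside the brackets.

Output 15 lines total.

F [4,-,-]
H [4,-,-]
H [4,-,-]
F [4,2,-]
F [4,2,7]
F [4,6,7]
F [4,3,7]
H [4,3,7]
H [4,3,7]
H [4,3,7]
H [4,3,7]
H [4,3,7]
F [4,1,7]
H [4,1,7]
H [4,1,7]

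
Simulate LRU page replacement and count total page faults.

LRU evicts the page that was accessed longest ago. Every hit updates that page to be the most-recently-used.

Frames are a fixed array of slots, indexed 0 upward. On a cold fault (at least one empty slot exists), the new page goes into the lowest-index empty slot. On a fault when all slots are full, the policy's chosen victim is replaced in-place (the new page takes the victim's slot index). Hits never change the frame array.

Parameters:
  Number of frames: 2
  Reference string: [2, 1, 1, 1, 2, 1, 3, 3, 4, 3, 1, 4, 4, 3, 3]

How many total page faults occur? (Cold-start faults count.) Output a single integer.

Step 0: ref 2 → FAULT, frames=[2,-]
Step 1: ref 1 → FAULT, frames=[2,1]
Step 2: ref 1 → HIT, frames=[2,1]
Step 3: ref 1 → HIT, frames=[2,1]
Step 4: ref 2 → HIT, frames=[2,1]
Step 5: ref 1 → HIT, frames=[2,1]
Step 6: ref 3 → FAULT (evict 2), frames=[3,1]
Step 7: ref 3 → HIT, frames=[3,1]
Step 8: ref 4 → FAULT (evict 1), frames=[3,4]
Step 9: ref 3 → HIT, frames=[3,4]
Step 10: ref 1 → FAULT (evict 4), frames=[3,1]
Step 11: ref 4 → FAULT (evict 3), frames=[4,1]
Step 12: ref 4 → HIT, frames=[4,1]
Step 13: ref 3 → FAULT (evict 1), frames=[4,3]
Step 14: ref 3 → HIT, frames=[4,3]
Total faults: 7

Answer: 7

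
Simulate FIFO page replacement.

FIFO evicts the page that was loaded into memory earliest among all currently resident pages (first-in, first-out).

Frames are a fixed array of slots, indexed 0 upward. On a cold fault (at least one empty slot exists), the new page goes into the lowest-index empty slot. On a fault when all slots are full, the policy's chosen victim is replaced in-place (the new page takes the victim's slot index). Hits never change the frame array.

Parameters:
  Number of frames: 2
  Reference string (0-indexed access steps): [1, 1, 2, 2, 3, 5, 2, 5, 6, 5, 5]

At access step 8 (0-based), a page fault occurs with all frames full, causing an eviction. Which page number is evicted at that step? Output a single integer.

Step 0: ref 1 -> FAULT, frames=[1,-]
Step 1: ref 1 -> HIT, frames=[1,-]
Step 2: ref 2 -> FAULT, frames=[1,2]
Step 3: ref 2 -> HIT, frames=[1,2]
Step 4: ref 3 -> FAULT, evict 1, frames=[3,2]
Step 5: ref 5 -> FAULT, evict 2, frames=[3,5]
Step 6: ref 2 -> FAULT, evict 3, frames=[2,5]
Step 7: ref 5 -> HIT, frames=[2,5]
Step 8: ref 6 -> FAULT, evict 5, frames=[2,6]
At step 8: evicted page 5

Answer: 5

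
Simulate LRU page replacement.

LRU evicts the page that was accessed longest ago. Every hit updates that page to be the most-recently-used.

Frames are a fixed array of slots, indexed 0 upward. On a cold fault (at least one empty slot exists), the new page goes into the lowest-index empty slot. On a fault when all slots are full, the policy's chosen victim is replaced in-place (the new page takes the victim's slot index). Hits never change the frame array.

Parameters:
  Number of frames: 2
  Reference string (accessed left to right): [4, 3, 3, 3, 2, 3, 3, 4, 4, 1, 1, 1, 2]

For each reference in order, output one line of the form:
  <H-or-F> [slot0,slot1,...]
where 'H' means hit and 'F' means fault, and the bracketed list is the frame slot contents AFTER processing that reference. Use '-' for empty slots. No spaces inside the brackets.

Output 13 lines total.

F [4,-]
F [4,3]
H [4,3]
H [4,3]
F [2,3]
H [2,3]
H [2,3]
F [4,3]
H [4,3]
F [4,1]
H [4,1]
H [4,1]
F [2,1]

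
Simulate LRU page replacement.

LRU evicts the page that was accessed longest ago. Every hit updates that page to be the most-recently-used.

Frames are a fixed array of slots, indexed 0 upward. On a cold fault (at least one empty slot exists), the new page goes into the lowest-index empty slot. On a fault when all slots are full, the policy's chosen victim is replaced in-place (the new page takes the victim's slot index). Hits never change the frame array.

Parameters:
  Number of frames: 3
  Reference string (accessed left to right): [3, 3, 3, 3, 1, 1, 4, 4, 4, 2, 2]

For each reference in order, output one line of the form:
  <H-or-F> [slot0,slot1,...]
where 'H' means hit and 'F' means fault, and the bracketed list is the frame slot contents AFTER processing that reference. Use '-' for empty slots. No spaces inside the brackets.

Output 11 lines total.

F [3,-,-]
H [3,-,-]
H [3,-,-]
H [3,-,-]
F [3,1,-]
H [3,1,-]
F [3,1,4]
H [3,1,4]
H [3,1,4]
F [2,1,4]
H [2,1,4]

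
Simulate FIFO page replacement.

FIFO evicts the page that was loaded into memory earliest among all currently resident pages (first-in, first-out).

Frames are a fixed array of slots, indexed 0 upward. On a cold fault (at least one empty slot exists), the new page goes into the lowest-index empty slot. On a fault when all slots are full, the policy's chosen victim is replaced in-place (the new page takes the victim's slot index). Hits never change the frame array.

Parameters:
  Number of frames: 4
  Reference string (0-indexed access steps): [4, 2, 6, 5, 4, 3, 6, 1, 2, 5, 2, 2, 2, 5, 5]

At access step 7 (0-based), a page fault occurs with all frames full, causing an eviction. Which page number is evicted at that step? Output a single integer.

Answer: 2

Derivation:
Step 0: ref 4 -> FAULT, frames=[4,-,-,-]
Step 1: ref 2 -> FAULT, frames=[4,2,-,-]
Step 2: ref 6 -> FAULT, frames=[4,2,6,-]
Step 3: ref 5 -> FAULT, frames=[4,2,6,5]
Step 4: ref 4 -> HIT, frames=[4,2,6,5]
Step 5: ref 3 -> FAULT, evict 4, frames=[3,2,6,5]
Step 6: ref 6 -> HIT, frames=[3,2,6,5]
Step 7: ref 1 -> FAULT, evict 2, frames=[3,1,6,5]
At step 7: evicted page 2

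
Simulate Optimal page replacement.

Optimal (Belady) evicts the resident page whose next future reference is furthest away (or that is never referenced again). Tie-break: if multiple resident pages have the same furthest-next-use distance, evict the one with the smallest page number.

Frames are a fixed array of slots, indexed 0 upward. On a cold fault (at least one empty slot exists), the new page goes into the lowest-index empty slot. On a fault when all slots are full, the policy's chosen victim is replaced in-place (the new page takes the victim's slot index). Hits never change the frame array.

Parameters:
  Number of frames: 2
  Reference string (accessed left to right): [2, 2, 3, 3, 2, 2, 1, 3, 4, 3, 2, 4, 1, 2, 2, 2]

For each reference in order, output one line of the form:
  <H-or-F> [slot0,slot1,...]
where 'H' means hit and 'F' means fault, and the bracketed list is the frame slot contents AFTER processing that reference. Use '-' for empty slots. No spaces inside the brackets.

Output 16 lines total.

F [2,-]
H [2,-]
F [2,3]
H [2,3]
H [2,3]
H [2,3]
F [1,3]
H [1,3]
F [4,3]
H [4,3]
F [4,2]
H [4,2]
F [1,2]
H [1,2]
H [1,2]
H [1,2]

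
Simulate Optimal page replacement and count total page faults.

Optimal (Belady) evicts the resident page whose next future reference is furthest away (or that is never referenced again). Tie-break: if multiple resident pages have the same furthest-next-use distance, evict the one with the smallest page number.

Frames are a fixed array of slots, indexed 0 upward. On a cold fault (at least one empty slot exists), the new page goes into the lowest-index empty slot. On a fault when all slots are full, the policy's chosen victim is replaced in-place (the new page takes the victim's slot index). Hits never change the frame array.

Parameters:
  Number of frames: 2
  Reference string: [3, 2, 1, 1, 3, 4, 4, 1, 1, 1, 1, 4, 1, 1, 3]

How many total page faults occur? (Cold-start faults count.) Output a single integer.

Answer: 5

Derivation:
Step 0: ref 3 → FAULT, frames=[3,-]
Step 1: ref 2 → FAULT, frames=[3,2]
Step 2: ref 1 → FAULT (evict 2), frames=[3,1]
Step 3: ref 1 → HIT, frames=[3,1]
Step 4: ref 3 → HIT, frames=[3,1]
Step 5: ref 4 → FAULT (evict 3), frames=[4,1]
Step 6: ref 4 → HIT, frames=[4,1]
Step 7: ref 1 → HIT, frames=[4,1]
Step 8: ref 1 → HIT, frames=[4,1]
Step 9: ref 1 → HIT, frames=[4,1]
Step 10: ref 1 → HIT, frames=[4,1]
Step 11: ref 4 → HIT, frames=[4,1]
Step 12: ref 1 → HIT, frames=[4,1]
Step 13: ref 1 → HIT, frames=[4,1]
Step 14: ref 3 → FAULT (evict 1), frames=[4,3]
Total faults: 5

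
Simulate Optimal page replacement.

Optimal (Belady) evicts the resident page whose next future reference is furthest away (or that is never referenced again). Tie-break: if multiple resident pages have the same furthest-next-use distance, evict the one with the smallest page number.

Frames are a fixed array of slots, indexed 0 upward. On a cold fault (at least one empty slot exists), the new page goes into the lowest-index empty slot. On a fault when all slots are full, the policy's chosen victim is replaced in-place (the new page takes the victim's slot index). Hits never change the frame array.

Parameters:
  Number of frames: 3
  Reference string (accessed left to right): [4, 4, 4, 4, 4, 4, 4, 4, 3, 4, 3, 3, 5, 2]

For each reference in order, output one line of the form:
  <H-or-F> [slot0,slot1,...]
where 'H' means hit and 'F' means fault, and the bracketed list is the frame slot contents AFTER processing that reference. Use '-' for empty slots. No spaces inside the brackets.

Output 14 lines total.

F [4,-,-]
H [4,-,-]
H [4,-,-]
H [4,-,-]
H [4,-,-]
H [4,-,-]
H [4,-,-]
H [4,-,-]
F [4,3,-]
H [4,3,-]
H [4,3,-]
H [4,3,-]
F [4,3,5]
F [4,2,5]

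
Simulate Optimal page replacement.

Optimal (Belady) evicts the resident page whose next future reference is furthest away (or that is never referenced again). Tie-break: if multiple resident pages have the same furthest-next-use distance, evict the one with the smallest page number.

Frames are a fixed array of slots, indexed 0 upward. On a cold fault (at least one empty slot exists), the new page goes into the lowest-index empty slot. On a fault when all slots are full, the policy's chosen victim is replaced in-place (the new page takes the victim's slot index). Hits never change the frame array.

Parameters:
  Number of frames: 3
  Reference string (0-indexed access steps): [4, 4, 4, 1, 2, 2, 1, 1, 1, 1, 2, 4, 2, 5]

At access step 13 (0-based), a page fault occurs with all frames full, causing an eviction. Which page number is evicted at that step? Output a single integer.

Answer: 1

Derivation:
Step 0: ref 4 -> FAULT, frames=[4,-,-]
Step 1: ref 4 -> HIT, frames=[4,-,-]
Step 2: ref 4 -> HIT, frames=[4,-,-]
Step 3: ref 1 -> FAULT, frames=[4,1,-]
Step 4: ref 2 -> FAULT, frames=[4,1,2]
Step 5: ref 2 -> HIT, frames=[4,1,2]
Step 6: ref 1 -> HIT, frames=[4,1,2]
Step 7: ref 1 -> HIT, frames=[4,1,2]
Step 8: ref 1 -> HIT, frames=[4,1,2]
Step 9: ref 1 -> HIT, frames=[4,1,2]
Step 10: ref 2 -> HIT, frames=[4,1,2]
Step 11: ref 4 -> HIT, frames=[4,1,2]
Step 12: ref 2 -> HIT, frames=[4,1,2]
Step 13: ref 5 -> FAULT, evict 1, frames=[4,5,2]
At step 13: evicted page 1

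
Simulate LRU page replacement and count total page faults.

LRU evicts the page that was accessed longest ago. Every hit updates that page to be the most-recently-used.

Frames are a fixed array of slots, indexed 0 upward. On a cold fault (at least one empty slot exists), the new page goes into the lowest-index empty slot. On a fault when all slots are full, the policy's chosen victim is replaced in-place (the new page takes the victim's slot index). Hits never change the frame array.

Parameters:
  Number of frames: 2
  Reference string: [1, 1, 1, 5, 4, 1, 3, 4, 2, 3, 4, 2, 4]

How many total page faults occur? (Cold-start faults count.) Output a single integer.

Answer: 10

Derivation:
Step 0: ref 1 → FAULT, frames=[1,-]
Step 1: ref 1 → HIT, frames=[1,-]
Step 2: ref 1 → HIT, frames=[1,-]
Step 3: ref 5 → FAULT, frames=[1,5]
Step 4: ref 4 → FAULT (evict 1), frames=[4,5]
Step 5: ref 1 → FAULT (evict 5), frames=[4,1]
Step 6: ref 3 → FAULT (evict 4), frames=[3,1]
Step 7: ref 4 → FAULT (evict 1), frames=[3,4]
Step 8: ref 2 → FAULT (evict 3), frames=[2,4]
Step 9: ref 3 → FAULT (evict 4), frames=[2,3]
Step 10: ref 4 → FAULT (evict 2), frames=[4,3]
Step 11: ref 2 → FAULT (evict 3), frames=[4,2]
Step 12: ref 4 → HIT, frames=[4,2]
Total faults: 10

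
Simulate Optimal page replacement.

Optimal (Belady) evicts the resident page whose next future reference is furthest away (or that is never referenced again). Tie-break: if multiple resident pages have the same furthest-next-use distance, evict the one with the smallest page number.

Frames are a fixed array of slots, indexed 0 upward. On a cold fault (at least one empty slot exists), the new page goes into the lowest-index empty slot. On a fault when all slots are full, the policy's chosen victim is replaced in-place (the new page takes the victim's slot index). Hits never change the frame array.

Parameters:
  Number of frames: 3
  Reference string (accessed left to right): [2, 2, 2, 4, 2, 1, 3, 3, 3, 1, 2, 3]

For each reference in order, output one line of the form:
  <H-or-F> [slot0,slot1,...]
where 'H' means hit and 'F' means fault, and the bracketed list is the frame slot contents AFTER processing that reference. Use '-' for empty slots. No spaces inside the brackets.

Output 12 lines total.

F [2,-,-]
H [2,-,-]
H [2,-,-]
F [2,4,-]
H [2,4,-]
F [2,4,1]
F [2,3,1]
H [2,3,1]
H [2,3,1]
H [2,3,1]
H [2,3,1]
H [2,3,1]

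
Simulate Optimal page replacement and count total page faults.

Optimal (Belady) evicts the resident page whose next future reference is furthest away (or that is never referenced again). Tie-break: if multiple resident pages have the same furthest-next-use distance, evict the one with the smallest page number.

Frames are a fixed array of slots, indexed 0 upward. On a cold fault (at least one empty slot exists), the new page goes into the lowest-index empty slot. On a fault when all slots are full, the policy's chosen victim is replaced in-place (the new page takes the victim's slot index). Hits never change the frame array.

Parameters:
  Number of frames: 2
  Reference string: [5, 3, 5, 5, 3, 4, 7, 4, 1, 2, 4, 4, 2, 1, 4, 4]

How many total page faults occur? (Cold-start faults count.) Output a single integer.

Step 0: ref 5 → FAULT, frames=[5,-]
Step 1: ref 3 → FAULT, frames=[5,3]
Step 2: ref 5 → HIT, frames=[5,3]
Step 3: ref 5 → HIT, frames=[5,3]
Step 4: ref 3 → HIT, frames=[5,3]
Step 5: ref 4 → FAULT (evict 3), frames=[5,4]
Step 6: ref 7 → FAULT (evict 5), frames=[7,4]
Step 7: ref 4 → HIT, frames=[7,4]
Step 8: ref 1 → FAULT (evict 7), frames=[1,4]
Step 9: ref 2 → FAULT (evict 1), frames=[2,4]
Step 10: ref 4 → HIT, frames=[2,4]
Step 11: ref 4 → HIT, frames=[2,4]
Step 12: ref 2 → HIT, frames=[2,4]
Step 13: ref 1 → FAULT (evict 2), frames=[1,4]
Step 14: ref 4 → HIT, frames=[1,4]
Step 15: ref 4 → HIT, frames=[1,4]
Total faults: 7

Answer: 7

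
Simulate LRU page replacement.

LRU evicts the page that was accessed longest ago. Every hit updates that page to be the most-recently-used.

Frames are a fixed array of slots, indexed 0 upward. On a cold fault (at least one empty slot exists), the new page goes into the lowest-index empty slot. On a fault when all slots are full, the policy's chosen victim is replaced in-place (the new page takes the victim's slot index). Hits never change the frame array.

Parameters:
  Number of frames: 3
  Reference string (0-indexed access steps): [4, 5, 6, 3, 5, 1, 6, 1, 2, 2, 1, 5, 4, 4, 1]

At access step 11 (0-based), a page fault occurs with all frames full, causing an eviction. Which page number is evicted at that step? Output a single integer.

Step 0: ref 4 -> FAULT, frames=[4,-,-]
Step 1: ref 5 -> FAULT, frames=[4,5,-]
Step 2: ref 6 -> FAULT, frames=[4,5,6]
Step 3: ref 3 -> FAULT, evict 4, frames=[3,5,6]
Step 4: ref 5 -> HIT, frames=[3,5,6]
Step 5: ref 1 -> FAULT, evict 6, frames=[3,5,1]
Step 6: ref 6 -> FAULT, evict 3, frames=[6,5,1]
Step 7: ref 1 -> HIT, frames=[6,5,1]
Step 8: ref 2 -> FAULT, evict 5, frames=[6,2,1]
Step 9: ref 2 -> HIT, frames=[6,2,1]
Step 10: ref 1 -> HIT, frames=[6,2,1]
Step 11: ref 5 -> FAULT, evict 6, frames=[5,2,1]
At step 11: evicted page 6

Answer: 6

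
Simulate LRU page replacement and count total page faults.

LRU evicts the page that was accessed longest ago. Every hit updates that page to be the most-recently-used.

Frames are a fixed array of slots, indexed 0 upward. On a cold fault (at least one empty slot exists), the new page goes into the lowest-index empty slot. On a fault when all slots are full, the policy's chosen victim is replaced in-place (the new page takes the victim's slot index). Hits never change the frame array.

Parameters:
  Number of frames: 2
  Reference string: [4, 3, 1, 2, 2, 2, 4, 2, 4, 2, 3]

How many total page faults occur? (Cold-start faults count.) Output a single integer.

Answer: 6

Derivation:
Step 0: ref 4 → FAULT, frames=[4,-]
Step 1: ref 3 → FAULT, frames=[4,3]
Step 2: ref 1 → FAULT (evict 4), frames=[1,3]
Step 3: ref 2 → FAULT (evict 3), frames=[1,2]
Step 4: ref 2 → HIT, frames=[1,2]
Step 5: ref 2 → HIT, frames=[1,2]
Step 6: ref 4 → FAULT (evict 1), frames=[4,2]
Step 7: ref 2 → HIT, frames=[4,2]
Step 8: ref 4 → HIT, frames=[4,2]
Step 9: ref 2 → HIT, frames=[4,2]
Step 10: ref 3 → FAULT (evict 4), frames=[3,2]
Total faults: 6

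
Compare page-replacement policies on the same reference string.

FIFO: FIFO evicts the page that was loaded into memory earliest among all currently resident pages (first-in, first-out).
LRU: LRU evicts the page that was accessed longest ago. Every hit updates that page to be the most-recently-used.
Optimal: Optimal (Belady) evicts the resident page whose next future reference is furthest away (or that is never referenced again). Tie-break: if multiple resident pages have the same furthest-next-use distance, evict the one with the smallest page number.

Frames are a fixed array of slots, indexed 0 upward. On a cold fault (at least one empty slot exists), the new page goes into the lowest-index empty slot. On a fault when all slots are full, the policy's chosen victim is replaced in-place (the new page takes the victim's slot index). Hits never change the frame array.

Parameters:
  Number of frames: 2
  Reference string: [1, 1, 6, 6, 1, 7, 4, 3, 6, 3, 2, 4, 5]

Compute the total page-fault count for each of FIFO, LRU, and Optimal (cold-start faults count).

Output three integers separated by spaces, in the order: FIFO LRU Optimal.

Answer: 9 9 8

Derivation:
--- FIFO ---
  step 0: ref 1 -> FAULT, frames=[1,-] (faults so far: 1)
  step 1: ref 1 -> HIT, frames=[1,-] (faults so far: 1)
  step 2: ref 6 -> FAULT, frames=[1,6] (faults so far: 2)
  step 3: ref 6 -> HIT, frames=[1,6] (faults so far: 2)
  step 4: ref 1 -> HIT, frames=[1,6] (faults so far: 2)
  step 5: ref 7 -> FAULT, evict 1, frames=[7,6] (faults so far: 3)
  step 6: ref 4 -> FAULT, evict 6, frames=[7,4] (faults so far: 4)
  step 7: ref 3 -> FAULT, evict 7, frames=[3,4] (faults so far: 5)
  step 8: ref 6 -> FAULT, evict 4, frames=[3,6] (faults so far: 6)
  step 9: ref 3 -> HIT, frames=[3,6] (faults so far: 6)
  step 10: ref 2 -> FAULT, evict 3, frames=[2,6] (faults so far: 7)
  step 11: ref 4 -> FAULT, evict 6, frames=[2,4] (faults so far: 8)
  step 12: ref 5 -> FAULT, evict 2, frames=[5,4] (faults so far: 9)
  FIFO total faults: 9
--- LRU ---
  step 0: ref 1 -> FAULT, frames=[1,-] (faults so far: 1)
  step 1: ref 1 -> HIT, frames=[1,-] (faults so far: 1)
  step 2: ref 6 -> FAULT, frames=[1,6] (faults so far: 2)
  step 3: ref 6 -> HIT, frames=[1,6] (faults so far: 2)
  step 4: ref 1 -> HIT, frames=[1,6] (faults so far: 2)
  step 5: ref 7 -> FAULT, evict 6, frames=[1,7] (faults so far: 3)
  step 6: ref 4 -> FAULT, evict 1, frames=[4,7] (faults so far: 4)
  step 7: ref 3 -> FAULT, evict 7, frames=[4,3] (faults so far: 5)
  step 8: ref 6 -> FAULT, evict 4, frames=[6,3] (faults so far: 6)
  step 9: ref 3 -> HIT, frames=[6,3] (faults so far: 6)
  step 10: ref 2 -> FAULT, evict 6, frames=[2,3] (faults so far: 7)
  step 11: ref 4 -> FAULT, evict 3, frames=[2,4] (faults so far: 8)
  step 12: ref 5 -> FAULT, evict 2, frames=[5,4] (faults so far: 9)
  LRU total faults: 9
--- Optimal ---
  step 0: ref 1 -> FAULT, frames=[1,-] (faults so far: 1)
  step 1: ref 1 -> HIT, frames=[1,-] (faults so far: 1)
  step 2: ref 6 -> FAULT, frames=[1,6] (faults so far: 2)
  step 3: ref 6 -> HIT, frames=[1,6] (faults so far: 2)
  step 4: ref 1 -> HIT, frames=[1,6] (faults so far: 2)
  step 5: ref 7 -> FAULT, evict 1, frames=[7,6] (faults so far: 3)
  step 6: ref 4 -> FAULT, evict 7, frames=[4,6] (faults so far: 4)
  step 7: ref 3 -> FAULT, evict 4, frames=[3,6] (faults so far: 5)
  step 8: ref 6 -> HIT, frames=[3,6] (faults so far: 5)
  step 9: ref 3 -> HIT, frames=[3,6] (faults so far: 5)
  step 10: ref 2 -> FAULT, evict 3, frames=[2,6] (faults so far: 6)
  step 11: ref 4 -> FAULT, evict 2, frames=[4,6] (faults so far: 7)
  step 12: ref 5 -> FAULT, evict 4, frames=[5,6] (faults so far: 8)
  Optimal total faults: 8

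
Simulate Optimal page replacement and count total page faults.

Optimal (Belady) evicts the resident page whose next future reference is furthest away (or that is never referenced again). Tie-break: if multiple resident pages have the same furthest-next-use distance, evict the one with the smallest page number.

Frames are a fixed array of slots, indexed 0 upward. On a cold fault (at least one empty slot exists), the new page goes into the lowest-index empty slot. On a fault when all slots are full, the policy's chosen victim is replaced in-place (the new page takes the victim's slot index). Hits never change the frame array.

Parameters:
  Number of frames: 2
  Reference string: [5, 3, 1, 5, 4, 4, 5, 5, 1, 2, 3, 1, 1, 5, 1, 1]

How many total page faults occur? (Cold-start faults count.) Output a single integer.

Step 0: ref 5 → FAULT, frames=[5,-]
Step 1: ref 3 → FAULT, frames=[5,3]
Step 2: ref 1 → FAULT (evict 3), frames=[5,1]
Step 3: ref 5 → HIT, frames=[5,1]
Step 4: ref 4 → FAULT (evict 1), frames=[5,4]
Step 5: ref 4 → HIT, frames=[5,4]
Step 6: ref 5 → HIT, frames=[5,4]
Step 7: ref 5 → HIT, frames=[5,4]
Step 8: ref 1 → FAULT (evict 4), frames=[5,1]
Step 9: ref 2 → FAULT (evict 5), frames=[2,1]
Step 10: ref 3 → FAULT (evict 2), frames=[3,1]
Step 11: ref 1 → HIT, frames=[3,1]
Step 12: ref 1 → HIT, frames=[3,1]
Step 13: ref 5 → FAULT (evict 3), frames=[5,1]
Step 14: ref 1 → HIT, frames=[5,1]
Step 15: ref 1 → HIT, frames=[5,1]
Total faults: 8

Answer: 8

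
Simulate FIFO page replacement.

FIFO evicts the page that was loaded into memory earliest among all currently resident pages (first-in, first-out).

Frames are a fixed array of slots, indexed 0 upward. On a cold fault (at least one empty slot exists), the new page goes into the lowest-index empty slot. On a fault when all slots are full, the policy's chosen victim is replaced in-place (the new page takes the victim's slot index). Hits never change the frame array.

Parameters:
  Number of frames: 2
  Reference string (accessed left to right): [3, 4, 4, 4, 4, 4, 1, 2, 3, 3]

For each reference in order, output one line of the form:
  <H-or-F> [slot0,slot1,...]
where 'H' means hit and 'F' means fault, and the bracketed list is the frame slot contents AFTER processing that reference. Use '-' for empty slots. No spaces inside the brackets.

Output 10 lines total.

F [3,-]
F [3,4]
H [3,4]
H [3,4]
H [3,4]
H [3,4]
F [1,4]
F [1,2]
F [3,2]
H [3,2]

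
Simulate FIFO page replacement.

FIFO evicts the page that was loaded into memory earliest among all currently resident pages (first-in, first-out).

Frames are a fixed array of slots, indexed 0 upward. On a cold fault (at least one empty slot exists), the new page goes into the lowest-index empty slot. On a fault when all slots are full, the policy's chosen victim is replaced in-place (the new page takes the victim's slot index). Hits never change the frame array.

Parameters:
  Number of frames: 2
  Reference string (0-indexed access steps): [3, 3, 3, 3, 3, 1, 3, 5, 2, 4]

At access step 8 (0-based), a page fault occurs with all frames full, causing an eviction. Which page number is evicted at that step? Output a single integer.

Answer: 1

Derivation:
Step 0: ref 3 -> FAULT, frames=[3,-]
Step 1: ref 3 -> HIT, frames=[3,-]
Step 2: ref 3 -> HIT, frames=[3,-]
Step 3: ref 3 -> HIT, frames=[3,-]
Step 4: ref 3 -> HIT, frames=[3,-]
Step 5: ref 1 -> FAULT, frames=[3,1]
Step 6: ref 3 -> HIT, frames=[3,1]
Step 7: ref 5 -> FAULT, evict 3, frames=[5,1]
Step 8: ref 2 -> FAULT, evict 1, frames=[5,2]
At step 8: evicted page 1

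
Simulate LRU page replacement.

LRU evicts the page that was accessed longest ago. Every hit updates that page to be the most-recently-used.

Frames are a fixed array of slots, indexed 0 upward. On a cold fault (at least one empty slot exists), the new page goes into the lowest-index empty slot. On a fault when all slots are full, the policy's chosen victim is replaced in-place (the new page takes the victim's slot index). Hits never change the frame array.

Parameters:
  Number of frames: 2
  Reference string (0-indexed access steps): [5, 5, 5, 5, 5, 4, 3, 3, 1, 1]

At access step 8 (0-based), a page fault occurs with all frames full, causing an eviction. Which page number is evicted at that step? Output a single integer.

Step 0: ref 5 -> FAULT, frames=[5,-]
Step 1: ref 5 -> HIT, frames=[5,-]
Step 2: ref 5 -> HIT, frames=[5,-]
Step 3: ref 5 -> HIT, frames=[5,-]
Step 4: ref 5 -> HIT, frames=[5,-]
Step 5: ref 4 -> FAULT, frames=[5,4]
Step 6: ref 3 -> FAULT, evict 5, frames=[3,4]
Step 7: ref 3 -> HIT, frames=[3,4]
Step 8: ref 1 -> FAULT, evict 4, frames=[3,1]
At step 8: evicted page 4

Answer: 4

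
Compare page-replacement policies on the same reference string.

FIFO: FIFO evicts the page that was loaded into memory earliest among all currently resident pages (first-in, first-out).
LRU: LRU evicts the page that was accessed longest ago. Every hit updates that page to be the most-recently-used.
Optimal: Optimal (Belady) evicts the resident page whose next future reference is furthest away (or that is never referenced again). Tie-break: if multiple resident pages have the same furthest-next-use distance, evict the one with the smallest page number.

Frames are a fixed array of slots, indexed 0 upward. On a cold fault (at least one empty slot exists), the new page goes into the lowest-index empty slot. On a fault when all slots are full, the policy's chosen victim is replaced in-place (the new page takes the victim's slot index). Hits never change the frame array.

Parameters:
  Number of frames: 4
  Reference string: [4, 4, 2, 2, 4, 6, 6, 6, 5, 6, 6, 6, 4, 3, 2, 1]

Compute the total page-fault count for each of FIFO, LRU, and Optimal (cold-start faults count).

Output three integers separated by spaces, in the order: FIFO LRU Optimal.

--- FIFO ---
  step 0: ref 4 -> FAULT, frames=[4,-,-,-] (faults so far: 1)
  step 1: ref 4 -> HIT, frames=[4,-,-,-] (faults so far: 1)
  step 2: ref 2 -> FAULT, frames=[4,2,-,-] (faults so far: 2)
  step 3: ref 2 -> HIT, frames=[4,2,-,-] (faults so far: 2)
  step 4: ref 4 -> HIT, frames=[4,2,-,-] (faults so far: 2)
  step 5: ref 6 -> FAULT, frames=[4,2,6,-] (faults so far: 3)
  step 6: ref 6 -> HIT, frames=[4,2,6,-] (faults so far: 3)
  step 7: ref 6 -> HIT, frames=[4,2,6,-] (faults so far: 3)
  step 8: ref 5 -> FAULT, frames=[4,2,6,5] (faults so far: 4)
  step 9: ref 6 -> HIT, frames=[4,2,6,5] (faults so far: 4)
  step 10: ref 6 -> HIT, frames=[4,2,6,5] (faults so far: 4)
  step 11: ref 6 -> HIT, frames=[4,2,6,5] (faults so far: 4)
  step 12: ref 4 -> HIT, frames=[4,2,6,5] (faults so far: 4)
  step 13: ref 3 -> FAULT, evict 4, frames=[3,2,6,5] (faults so far: 5)
  step 14: ref 2 -> HIT, frames=[3,2,6,5] (faults so far: 5)
  step 15: ref 1 -> FAULT, evict 2, frames=[3,1,6,5] (faults so far: 6)
  FIFO total faults: 6
--- LRU ---
  step 0: ref 4 -> FAULT, frames=[4,-,-,-] (faults so far: 1)
  step 1: ref 4 -> HIT, frames=[4,-,-,-] (faults so far: 1)
  step 2: ref 2 -> FAULT, frames=[4,2,-,-] (faults so far: 2)
  step 3: ref 2 -> HIT, frames=[4,2,-,-] (faults so far: 2)
  step 4: ref 4 -> HIT, frames=[4,2,-,-] (faults so far: 2)
  step 5: ref 6 -> FAULT, frames=[4,2,6,-] (faults so far: 3)
  step 6: ref 6 -> HIT, frames=[4,2,6,-] (faults so far: 3)
  step 7: ref 6 -> HIT, frames=[4,2,6,-] (faults so far: 3)
  step 8: ref 5 -> FAULT, frames=[4,2,6,5] (faults so far: 4)
  step 9: ref 6 -> HIT, frames=[4,2,6,5] (faults so far: 4)
  step 10: ref 6 -> HIT, frames=[4,2,6,5] (faults so far: 4)
  step 11: ref 6 -> HIT, frames=[4,2,6,5] (faults so far: 4)
  step 12: ref 4 -> HIT, frames=[4,2,6,5] (faults so far: 4)
  step 13: ref 3 -> FAULT, evict 2, frames=[4,3,6,5] (faults so far: 5)
  step 14: ref 2 -> FAULT, evict 5, frames=[4,3,6,2] (faults so far: 6)
  step 15: ref 1 -> FAULT, evict 6, frames=[4,3,1,2] (faults so far: 7)
  LRU total faults: 7
--- Optimal ---
  step 0: ref 4 -> FAULT, frames=[4,-,-,-] (faults so far: 1)
  step 1: ref 4 -> HIT, frames=[4,-,-,-] (faults so far: 1)
  step 2: ref 2 -> FAULT, frames=[4,2,-,-] (faults so far: 2)
  step 3: ref 2 -> HIT, frames=[4,2,-,-] (faults so far: 2)
  step 4: ref 4 -> HIT, frames=[4,2,-,-] (faults so far: 2)
  step 5: ref 6 -> FAULT, frames=[4,2,6,-] (faults so far: 3)
  step 6: ref 6 -> HIT, frames=[4,2,6,-] (faults so far: 3)
  step 7: ref 6 -> HIT, frames=[4,2,6,-] (faults so far: 3)
  step 8: ref 5 -> FAULT, frames=[4,2,6,5] (faults so far: 4)
  step 9: ref 6 -> HIT, frames=[4,2,6,5] (faults so far: 4)
  step 10: ref 6 -> HIT, frames=[4,2,6,5] (faults so far: 4)
  step 11: ref 6 -> HIT, frames=[4,2,6,5] (faults so far: 4)
  step 12: ref 4 -> HIT, frames=[4,2,6,5] (faults so far: 4)
  step 13: ref 3 -> FAULT, evict 4, frames=[3,2,6,5] (faults so far: 5)
  step 14: ref 2 -> HIT, frames=[3,2,6,5] (faults so far: 5)
  step 15: ref 1 -> FAULT, evict 2, frames=[3,1,6,5] (faults so far: 6)
  Optimal total faults: 6

Answer: 6 7 6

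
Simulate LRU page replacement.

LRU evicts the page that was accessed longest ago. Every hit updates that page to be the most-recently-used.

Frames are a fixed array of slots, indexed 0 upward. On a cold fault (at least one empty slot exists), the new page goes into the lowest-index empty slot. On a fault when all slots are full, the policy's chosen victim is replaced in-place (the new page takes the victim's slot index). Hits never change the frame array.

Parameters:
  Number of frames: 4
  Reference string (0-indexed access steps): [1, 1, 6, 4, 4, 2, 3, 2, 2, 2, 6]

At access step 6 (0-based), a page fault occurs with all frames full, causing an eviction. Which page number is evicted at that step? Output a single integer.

Step 0: ref 1 -> FAULT, frames=[1,-,-,-]
Step 1: ref 1 -> HIT, frames=[1,-,-,-]
Step 2: ref 6 -> FAULT, frames=[1,6,-,-]
Step 3: ref 4 -> FAULT, frames=[1,6,4,-]
Step 4: ref 4 -> HIT, frames=[1,6,4,-]
Step 5: ref 2 -> FAULT, frames=[1,6,4,2]
Step 6: ref 3 -> FAULT, evict 1, frames=[3,6,4,2]
At step 6: evicted page 1

Answer: 1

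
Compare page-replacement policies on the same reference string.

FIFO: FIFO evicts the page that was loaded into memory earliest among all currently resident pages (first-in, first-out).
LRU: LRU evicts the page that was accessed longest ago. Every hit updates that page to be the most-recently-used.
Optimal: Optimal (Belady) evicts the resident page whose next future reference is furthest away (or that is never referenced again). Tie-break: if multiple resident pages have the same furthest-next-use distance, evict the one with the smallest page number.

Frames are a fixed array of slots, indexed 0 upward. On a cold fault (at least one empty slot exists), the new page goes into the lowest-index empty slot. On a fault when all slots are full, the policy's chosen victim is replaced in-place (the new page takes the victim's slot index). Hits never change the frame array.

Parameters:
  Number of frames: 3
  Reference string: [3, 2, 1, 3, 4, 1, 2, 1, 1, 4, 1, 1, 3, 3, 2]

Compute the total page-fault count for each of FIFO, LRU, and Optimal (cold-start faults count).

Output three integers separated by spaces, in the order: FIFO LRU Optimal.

Answer: 6 7 5

Derivation:
--- FIFO ---
  step 0: ref 3 -> FAULT, frames=[3,-,-] (faults so far: 1)
  step 1: ref 2 -> FAULT, frames=[3,2,-] (faults so far: 2)
  step 2: ref 1 -> FAULT, frames=[3,2,1] (faults so far: 3)
  step 3: ref 3 -> HIT, frames=[3,2,1] (faults so far: 3)
  step 4: ref 4 -> FAULT, evict 3, frames=[4,2,1] (faults so far: 4)
  step 5: ref 1 -> HIT, frames=[4,2,1] (faults so far: 4)
  step 6: ref 2 -> HIT, frames=[4,2,1] (faults so far: 4)
  step 7: ref 1 -> HIT, frames=[4,2,1] (faults so far: 4)
  step 8: ref 1 -> HIT, frames=[4,2,1] (faults so far: 4)
  step 9: ref 4 -> HIT, frames=[4,2,1] (faults so far: 4)
  step 10: ref 1 -> HIT, frames=[4,2,1] (faults so far: 4)
  step 11: ref 1 -> HIT, frames=[4,2,1] (faults so far: 4)
  step 12: ref 3 -> FAULT, evict 2, frames=[4,3,1] (faults so far: 5)
  step 13: ref 3 -> HIT, frames=[4,3,1] (faults so far: 5)
  step 14: ref 2 -> FAULT, evict 1, frames=[4,3,2] (faults so far: 6)
  FIFO total faults: 6
--- LRU ---
  step 0: ref 3 -> FAULT, frames=[3,-,-] (faults so far: 1)
  step 1: ref 2 -> FAULT, frames=[3,2,-] (faults so far: 2)
  step 2: ref 1 -> FAULT, frames=[3,2,1] (faults so far: 3)
  step 3: ref 3 -> HIT, frames=[3,2,1] (faults so far: 3)
  step 4: ref 4 -> FAULT, evict 2, frames=[3,4,1] (faults so far: 4)
  step 5: ref 1 -> HIT, frames=[3,4,1] (faults so far: 4)
  step 6: ref 2 -> FAULT, evict 3, frames=[2,4,1] (faults so far: 5)
  step 7: ref 1 -> HIT, frames=[2,4,1] (faults so far: 5)
  step 8: ref 1 -> HIT, frames=[2,4,1] (faults so far: 5)
  step 9: ref 4 -> HIT, frames=[2,4,1] (faults so far: 5)
  step 10: ref 1 -> HIT, frames=[2,4,1] (faults so far: 5)
  step 11: ref 1 -> HIT, frames=[2,4,1] (faults so far: 5)
  step 12: ref 3 -> FAULT, evict 2, frames=[3,4,1] (faults so far: 6)
  step 13: ref 3 -> HIT, frames=[3,4,1] (faults so far: 6)
  step 14: ref 2 -> FAULT, evict 4, frames=[3,2,1] (faults so far: 7)
  LRU total faults: 7
--- Optimal ---
  step 0: ref 3 -> FAULT, frames=[3,-,-] (faults so far: 1)
  step 1: ref 2 -> FAULT, frames=[3,2,-] (faults so far: 2)
  step 2: ref 1 -> FAULT, frames=[3,2,1] (faults so far: 3)
  step 3: ref 3 -> HIT, frames=[3,2,1] (faults so far: 3)
  step 4: ref 4 -> FAULT, evict 3, frames=[4,2,1] (faults so far: 4)
  step 5: ref 1 -> HIT, frames=[4,2,1] (faults so far: 4)
  step 6: ref 2 -> HIT, frames=[4,2,1] (faults so far: 4)
  step 7: ref 1 -> HIT, frames=[4,2,1] (faults so far: 4)
  step 8: ref 1 -> HIT, frames=[4,2,1] (faults so far: 4)
  step 9: ref 4 -> HIT, frames=[4,2,1] (faults so far: 4)
  step 10: ref 1 -> HIT, frames=[4,2,1] (faults so far: 4)
  step 11: ref 1 -> HIT, frames=[4,2,1] (faults so far: 4)
  step 12: ref 3 -> FAULT, evict 1, frames=[4,2,3] (faults so far: 5)
  step 13: ref 3 -> HIT, frames=[4,2,3] (faults so far: 5)
  step 14: ref 2 -> HIT, frames=[4,2,3] (faults so far: 5)
  Optimal total faults: 5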